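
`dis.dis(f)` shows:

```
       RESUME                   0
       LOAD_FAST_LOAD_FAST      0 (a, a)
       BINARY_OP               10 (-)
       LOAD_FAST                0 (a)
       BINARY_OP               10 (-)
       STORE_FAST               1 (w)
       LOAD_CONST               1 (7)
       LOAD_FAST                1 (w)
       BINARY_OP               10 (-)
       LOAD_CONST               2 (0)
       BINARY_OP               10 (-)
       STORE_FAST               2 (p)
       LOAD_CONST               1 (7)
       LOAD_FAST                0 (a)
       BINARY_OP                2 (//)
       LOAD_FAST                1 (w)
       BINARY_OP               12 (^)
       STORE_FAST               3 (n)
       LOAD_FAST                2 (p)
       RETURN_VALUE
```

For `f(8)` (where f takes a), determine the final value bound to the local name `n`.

-8

LOAD_FAST_LOAD_FAST a,a → push 8,8. Stack: [8, 8]
BINARY_OP - → 8 - 8 = 0. Stack: [0]
LOAD_FAST a → push 8. Stack: [0, 8]
BINARY_OP - → 0 - 8 = -8. Stack: [-8]
STORE_FAST w → w=-8. Stack: []
LOAD_CONST → push 7. Stack: [7]
LOAD_FAST w → push -8. Stack: [7, -8]
BINARY_OP - → 7 - -8 = 15. Stack: [15]
LOAD_CONST → push 0. Stack: [15, 0]
BINARY_OP - → 15 - 0 = 15. Stack: [15]
STORE_FAST p → p=15. Stack: []
LOAD_CONST → push 7. Stack: [7]
LOAD_FAST a → push 8. Stack: [7, 8]
BINARY_OP // → 7 // 8 = 0. Stack: [0]
LOAD_FAST w → push -8. Stack: [0, -8]
BINARY_OP ^ → 0 ^ -8 = -8. Stack: [-8]
STORE_FAST n → n=-8. Stack: []
LOAD_FAST p → push 15. Stack: [15]
RETURN_VALUE → return 15.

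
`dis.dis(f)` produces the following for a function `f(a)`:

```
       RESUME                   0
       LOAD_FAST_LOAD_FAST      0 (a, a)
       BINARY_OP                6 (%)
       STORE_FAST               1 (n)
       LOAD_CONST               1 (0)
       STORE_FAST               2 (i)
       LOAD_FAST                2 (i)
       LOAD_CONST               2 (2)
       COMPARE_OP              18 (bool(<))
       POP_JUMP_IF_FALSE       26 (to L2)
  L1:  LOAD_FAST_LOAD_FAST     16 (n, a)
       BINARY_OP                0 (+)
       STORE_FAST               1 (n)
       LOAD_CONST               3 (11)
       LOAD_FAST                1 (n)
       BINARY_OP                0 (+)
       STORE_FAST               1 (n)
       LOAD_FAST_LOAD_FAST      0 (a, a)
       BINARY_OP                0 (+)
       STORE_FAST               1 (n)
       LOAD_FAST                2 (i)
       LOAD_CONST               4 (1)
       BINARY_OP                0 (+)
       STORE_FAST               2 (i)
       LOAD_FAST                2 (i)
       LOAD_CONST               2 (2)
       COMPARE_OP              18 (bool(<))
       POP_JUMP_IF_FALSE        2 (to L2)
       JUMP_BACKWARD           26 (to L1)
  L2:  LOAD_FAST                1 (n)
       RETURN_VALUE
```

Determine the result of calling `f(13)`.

26

LOAD_FAST_LOAD_FAST a,a → push 13,13. Stack: [13, 13]
BINARY_OP % → 13 % 13 = 0. Stack: [0]
STORE_FAST n → n=0. Stack: []
LOAD_CONST → push 0. Stack: [0]
STORE_FAST i → i=0. Stack: []
LOAD_FAST i → push 0. Stack: [0]
LOAD_CONST → push 2. Stack: [0, 2]
COMPARE_OP bool(<) → 0 vs 2 = True. Stack: [True]
POP_JUMP_IF_FALSE → pop True; no jump. Stack: []
LOAD_FAST_LOAD_FAST n,a → push 0,13. Stack: [0, 13]
BINARY_OP + → 0 + 13 = 13. Stack: [13]
STORE_FAST n → n=13. Stack: []
LOAD_CONST → push 11. Stack: [11]
LOAD_FAST n → push 13. Stack: [11, 13]
BINARY_OP + → 11 + 13 = 24. Stack: [24]
STORE_FAST n → n=24. Stack: []
LOAD_FAST_LOAD_FAST a,a → push 13,13. Stack: [13, 13]
BINARY_OP + → 13 + 13 = 26. Stack: [26]
STORE_FAST n → n=26. Stack: []
LOAD_FAST i → push 0. Stack: [0]
LOAD_CONST → push 1. Stack: [0, 1]
BINARY_OP + → 0 + 1 = 1. Stack: [1]
STORE_FAST i → i=1. Stack: []
LOAD_FAST i → push 1. Stack: [1]
LOAD_CONST → push 2. Stack: [1, 2]
COMPARE_OP bool(<) → 1 vs 2 = True. Stack: [True]
POP_JUMP_IF_FALSE → pop True; no jump. Stack: []
LOAD_FAST_LOAD_FAST n,a → push 26,13. Stack: [26, 13]
BINARY_OP + → 26 + 13 = 39. Stack: [39]
STORE_FAST n → n=39. Stack: []
LOAD_CONST → push 11. Stack: [11]
LOAD_FAST n → push 39. Stack: [11, 39]
BINARY_OP + → 11 + 39 = 50. Stack: [50]
STORE_FAST n → n=50. Stack: []
LOAD_FAST_LOAD_FAST a,a → push 13,13. Stack: [13, 13]
BINARY_OP + → 13 + 13 = 26. Stack: [26]
STORE_FAST n → n=26. Stack: []
LOAD_FAST i → push 1. Stack: [1]
LOAD_CONST → push 1. Stack: [1, 1]
BINARY_OP + → 1 + 1 = 2. Stack: [2]
STORE_FAST i → i=2. Stack: []
LOAD_FAST i → push 2. Stack: [2]
LOAD_CONST → push 2. Stack: [2, 2]
COMPARE_OP bool(<) → 2 vs 2 = False. Stack: [False]
POP_JUMP_IF_FALSE → pop False; jump. Stack: []
LOAD_FAST n → push 26. Stack: [26]
RETURN_VALUE → return 26.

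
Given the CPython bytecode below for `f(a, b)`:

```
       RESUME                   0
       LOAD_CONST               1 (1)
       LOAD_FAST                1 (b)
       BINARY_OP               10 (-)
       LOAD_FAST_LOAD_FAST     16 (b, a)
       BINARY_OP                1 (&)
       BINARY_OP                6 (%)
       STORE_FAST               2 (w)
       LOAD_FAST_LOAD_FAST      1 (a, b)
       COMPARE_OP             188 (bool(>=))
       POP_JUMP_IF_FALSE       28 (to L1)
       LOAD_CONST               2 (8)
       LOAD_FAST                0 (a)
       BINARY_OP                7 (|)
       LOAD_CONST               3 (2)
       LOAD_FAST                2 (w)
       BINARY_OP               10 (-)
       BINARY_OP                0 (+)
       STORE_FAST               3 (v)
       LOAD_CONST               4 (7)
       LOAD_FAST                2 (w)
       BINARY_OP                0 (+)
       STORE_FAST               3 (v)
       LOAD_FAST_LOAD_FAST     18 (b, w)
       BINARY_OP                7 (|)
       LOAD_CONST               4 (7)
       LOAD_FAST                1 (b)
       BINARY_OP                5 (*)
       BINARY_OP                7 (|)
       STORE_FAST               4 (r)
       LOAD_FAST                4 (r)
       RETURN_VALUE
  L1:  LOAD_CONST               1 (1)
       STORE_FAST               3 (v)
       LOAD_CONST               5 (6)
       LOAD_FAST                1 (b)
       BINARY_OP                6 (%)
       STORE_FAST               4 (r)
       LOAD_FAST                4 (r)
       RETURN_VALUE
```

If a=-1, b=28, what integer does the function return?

LOAD_CONST → push 1. Stack: [1]
LOAD_FAST b → push 28. Stack: [1, 28]
BINARY_OP - → 1 - 28 = -27. Stack: [-27]
LOAD_FAST_LOAD_FAST b,a → push 28,-1. Stack: [-27, 28, -1]
BINARY_OP & → 28 & -1 = 28. Stack: [-27, 28]
BINARY_OP % → -27 % 28 = 1. Stack: [1]
STORE_FAST w → w=1. Stack: []
LOAD_FAST_LOAD_FAST a,b → push -1,28. Stack: [-1, 28]
COMPARE_OP bool(>=) → -1 vs 28 = False. Stack: [False]
POP_JUMP_IF_FALSE → pop False; jump. Stack: []
LOAD_CONST → push 1. Stack: [1]
STORE_FAST v → v=1. Stack: []
LOAD_CONST → push 6. Stack: [6]
LOAD_FAST b → push 28. Stack: [6, 28]
BINARY_OP % → 6 % 28 = 6. Stack: [6]
STORE_FAST r → r=6. Stack: []
LOAD_FAST r → push 6. Stack: [6]
RETURN_VALUE → return 6.

6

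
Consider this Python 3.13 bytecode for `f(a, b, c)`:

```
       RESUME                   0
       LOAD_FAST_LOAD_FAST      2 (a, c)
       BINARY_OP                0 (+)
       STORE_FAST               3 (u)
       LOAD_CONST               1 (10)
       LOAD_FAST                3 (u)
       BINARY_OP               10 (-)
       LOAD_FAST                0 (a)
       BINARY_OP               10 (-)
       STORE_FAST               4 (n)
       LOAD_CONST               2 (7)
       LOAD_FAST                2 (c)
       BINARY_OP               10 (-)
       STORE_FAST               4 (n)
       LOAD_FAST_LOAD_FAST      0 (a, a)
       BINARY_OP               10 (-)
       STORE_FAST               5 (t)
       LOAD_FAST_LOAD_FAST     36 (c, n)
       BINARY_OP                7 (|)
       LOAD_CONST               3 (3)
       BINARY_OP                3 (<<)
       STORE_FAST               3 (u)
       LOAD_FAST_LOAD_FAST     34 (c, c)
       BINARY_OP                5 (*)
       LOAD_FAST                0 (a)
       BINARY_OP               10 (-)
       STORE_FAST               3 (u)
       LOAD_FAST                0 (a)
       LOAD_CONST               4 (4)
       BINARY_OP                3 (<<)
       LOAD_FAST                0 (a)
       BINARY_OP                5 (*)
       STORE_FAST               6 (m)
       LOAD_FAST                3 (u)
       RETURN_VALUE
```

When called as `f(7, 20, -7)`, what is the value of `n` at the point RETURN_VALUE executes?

14

LOAD_FAST_LOAD_FAST a,c → push 7,-7. Stack: [7, -7]
BINARY_OP + → 7 + -7 = 0. Stack: [0]
STORE_FAST u → u=0. Stack: []
LOAD_CONST → push 10. Stack: [10]
LOAD_FAST u → push 0. Stack: [10, 0]
BINARY_OP - → 10 - 0 = 10. Stack: [10]
LOAD_FAST a → push 7. Stack: [10, 7]
BINARY_OP - → 10 - 7 = 3. Stack: [3]
STORE_FAST n → n=3. Stack: []
LOAD_CONST → push 7. Stack: [7]
LOAD_FAST c → push -7. Stack: [7, -7]
BINARY_OP - → 7 - -7 = 14. Stack: [14]
STORE_FAST n → n=14. Stack: []
LOAD_FAST_LOAD_FAST a,a → push 7,7. Stack: [7, 7]
BINARY_OP - → 7 - 7 = 0. Stack: [0]
STORE_FAST t → t=0. Stack: []
LOAD_FAST_LOAD_FAST c,n → push -7,14. Stack: [-7, 14]
BINARY_OP | → -7 | 14 = -1. Stack: [-1]
LOAD_CONST → push 3. Stack: [-1, 3]
BINARY_OP << → -1 << 3 = -8. Stack: [-8]
STORE_FAST u → u=-8. Stack: []
LOAD_FAST_LOAD_FAST c,c → push -7,-7. Stack: [-7, -7]
BINARY_OP * → -7 * -7 = 49. Stack: [49]
LOAD_FAST a → push 7. Stack: [49, 7]
BINARY_OP - → 49 - 7 = 42. Stack: [42]
STORE_FAST u → u=42. Stack: []
LOAD_FAST a → push 7. Stack: [7]
LOAD_CONST → push 4. Stack: [7, 4]
BINARY_OP << → 7 << 4 = 112. Stack: [112]
LOAD_FAST a → push 7. Stack: [112, 7]
BINARY_OP * → 112 * 7 = 784. Stack: [784]
STORE_FAST m → m=784. Stack: []
LOAD_FAST u → push 42. Stack: [42]
RETURN_VALUE → return 42.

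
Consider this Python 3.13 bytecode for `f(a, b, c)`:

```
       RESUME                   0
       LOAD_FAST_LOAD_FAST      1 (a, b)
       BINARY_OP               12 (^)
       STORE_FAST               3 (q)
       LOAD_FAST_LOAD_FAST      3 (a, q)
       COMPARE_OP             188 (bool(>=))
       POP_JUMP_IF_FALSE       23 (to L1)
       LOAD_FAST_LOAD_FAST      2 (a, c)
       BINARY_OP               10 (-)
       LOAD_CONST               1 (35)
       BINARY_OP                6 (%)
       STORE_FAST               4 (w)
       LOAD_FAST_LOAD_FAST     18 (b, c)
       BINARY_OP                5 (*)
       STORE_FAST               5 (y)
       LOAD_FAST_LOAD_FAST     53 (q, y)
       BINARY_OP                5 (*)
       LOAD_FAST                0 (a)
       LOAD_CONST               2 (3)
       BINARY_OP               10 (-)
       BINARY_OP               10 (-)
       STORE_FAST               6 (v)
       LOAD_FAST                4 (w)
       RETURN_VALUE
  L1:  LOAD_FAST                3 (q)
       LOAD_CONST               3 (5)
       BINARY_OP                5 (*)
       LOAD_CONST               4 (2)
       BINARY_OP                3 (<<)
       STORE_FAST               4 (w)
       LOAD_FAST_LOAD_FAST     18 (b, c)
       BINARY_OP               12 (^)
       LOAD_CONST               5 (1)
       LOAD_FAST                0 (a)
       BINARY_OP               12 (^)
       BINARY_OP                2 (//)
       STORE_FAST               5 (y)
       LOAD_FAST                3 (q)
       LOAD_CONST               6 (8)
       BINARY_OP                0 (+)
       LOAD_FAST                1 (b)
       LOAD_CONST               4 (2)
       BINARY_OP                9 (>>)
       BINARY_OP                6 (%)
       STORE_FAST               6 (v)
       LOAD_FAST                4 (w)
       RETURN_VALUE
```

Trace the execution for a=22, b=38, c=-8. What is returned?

LOAD_FAST_LOAD_FAST a,b → push 22,38. Stack: [22, 38]
BINARY_OP ^ → 22 ^ 38 = 48. Stack: [48]
STORE_FAST q → q=48. Stack: []
LOAD_FAST_LOAD_FAST a,q → push 22,48. Stack: [22, 48]
COMPARE_OP bool(>=) → 22 vs 48 = False. Stack: [False]
POP_JUMP_IF_FALSE → pop False; jump. Stack: []
LOAD_FAST q → push 48. Stack: [48]
LOAD_CONST → push 5. Stack: [48, 5]
BINARY_OP * → 48 * 5 = 240. Stack: [240]
LOAD_CONST → push 2. Stack: [240, 2]
BINARY_OP << → 240 << 2 = 960. Stack: [960]
STORE_FAST w → w=960. Stack: []
LOAD_FAST_LOAD_FAST b,c → push 38,-8. Stack: [38, -8]
BINARY_OP ^ → 38 ^ -8 = -34. Stack: [-34]
LOAD_CONST → push 1. Stack: [-34, 1]
LOAD_FAST a → push 22. Stack: [-34, 1, 22]
BINARY_OP ^ → 1 ^ 22 = 23. Stack: [-34, 23]
BINARY_OP // → -34 // 23 = -2. Stack: [-2]
STORE_FAST y → y=-2. Stack: []
LOAD_FAST q → push 48. Stack: [48]
LOAD_CONST → push 8. Stack: [48, 8]
BINARY_OP + → 48 + 8 = 56. Stack: [56]
LOAD_FAST b → push 38. Stack: [56, 38]
LOAD_CONST → push 2. Stack: [56, 38, 2]
BINARY_OP >> → 38 >> 2 = 9. Stack: [56, 9]
BINARY_OP % → 56 % 9 = 2. Stack: [2]
STORE_FAST v → v=2. Stack: []
LOAD_FAST w → push 960. Stack: [960]
RETURN_VALUE → return 960.

960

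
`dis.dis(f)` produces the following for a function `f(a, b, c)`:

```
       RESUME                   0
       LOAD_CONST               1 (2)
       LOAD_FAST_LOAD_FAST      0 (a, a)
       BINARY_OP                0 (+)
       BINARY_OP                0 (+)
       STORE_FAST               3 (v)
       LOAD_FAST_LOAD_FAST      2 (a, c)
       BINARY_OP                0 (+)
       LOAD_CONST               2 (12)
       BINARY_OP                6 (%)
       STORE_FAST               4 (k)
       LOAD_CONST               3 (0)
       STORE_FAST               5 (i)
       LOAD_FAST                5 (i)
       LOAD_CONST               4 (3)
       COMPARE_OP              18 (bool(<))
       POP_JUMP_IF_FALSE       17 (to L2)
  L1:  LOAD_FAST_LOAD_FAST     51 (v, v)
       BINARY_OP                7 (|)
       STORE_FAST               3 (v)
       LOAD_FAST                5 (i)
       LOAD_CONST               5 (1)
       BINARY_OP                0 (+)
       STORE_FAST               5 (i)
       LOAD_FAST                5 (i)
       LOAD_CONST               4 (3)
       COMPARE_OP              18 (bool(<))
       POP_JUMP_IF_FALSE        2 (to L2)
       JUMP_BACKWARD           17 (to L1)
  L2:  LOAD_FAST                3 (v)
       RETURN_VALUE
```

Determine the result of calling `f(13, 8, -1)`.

28

LOAD_CONST → push 2. Stack: [2]
LOAD_FAST_LOAD_FAST a,a → push 13,13. Stack: [2, 13, 13]
BINARY_OP + → 13 + 13 = 26. Stack: [2, 26]
BINARY_OP + → 2 + 26 = 28. Stack: [28]
STORE_FAST v → v=28. Stack: []
LOAD_FAST_LOAD_FAST a,c → push 13,-1. Stack: [13, -1]
BINARY_OP + → 13 + -1 = 12. Stack: [12]
LOAD_CONST → push 12. Stack: [12, 12]
BINARY_OP % → 12 % 12 = 0. Stack: [0]
STORE_FAST k → k=0. Stack: []
LOAD_CONST → push 0. Stack: [0]
STORE_FAST i → i=0. Stack: []
LOAD_FAST i → push 0. Stack: [0]
LOAD_CONST → push 3. Stack: [0, 3]
COMPARE_OP bool(<) → 0 vs 3 = True. Stack: [True]
POP_JUMP_IF_FALSE → pop True; no jump. Stack: []
LOAD_FAST_LOAD_FAST v,v → push 28,28. Stack: [28, 28]
BINARY_OP | → 28 | 28 = 28. Stack: [28]
STORE_FAST v → v=28. Stack: []
LOAD_FAST i → push 0. Stack: [0]
LOAD_CONST → push 1. Stack: [0, 1]
BINARY_OP + → 0 + 1 = 1. Stack: [1]
STORE_FAST i → i=1. Stack: []
LOAD_FAST i → push 1. Stack: [1]
LOAD_CONST → push 3. Stack: [1, 3]
COMPARE_OP bool(<) → 1 vs 3 = True. Stack: [True]
POP_JUMP_IF_FALSE → pop True; no jump. Stack: []
LOAD_FAST_LOAD_FAST v,v → push 28,28. Stack: [28, 28]
BINARY_OP | → 28 | 28 = 28. Stack: [28]
STORE_FAST v → v=28. Stack: []
LOAD_FAST i → push 1. Stack: [1]
LOAD_CONST → push 1. Stack: [1, 1]
BINARY_OP + → 1 + 1 = 2. Stack: [2]
STORE_FAST i → i=2. Stack: []
LOAD_FAST i → push 2. Stack: [2]
LOAD_CONST → push 3. Stack: [2, 3]
COMPARE_OP bool(<) → 2 vs 3 = True. Stack: [True]
POP_JUMP_IF_FALSE → pop True; no jump. Stack: []
LOAD_FAST_LOAD_FAST v,v → push 28,28. Stack: [28, 28]
BINARY_OP | → 28 | 28 = 28. Stack: [28]
STORE_FAST v → v=28. Stack: []
LOAD_FAST i → push 2. Stack: [2]
LOAD_CONST → push 1. Stack: [2, 1]
BINARY_OP + → 2 + 1 = 3. Stack: [3]
STORE_FAST i → i=3. Stack: []
LOAD_FAST i → push 3. Stack: [3]
LOAD_CONST → push 3. Stack: [3, 3]
COMPARE_OP bool(<) → 3 vs 3 = False. Stack: [False]
POP_JUMP_IF_FALSE → pop False; jump. Stack: []
LOAD_FAST v → push 28. Stack: [28]
RETURN_VALUE → return 28.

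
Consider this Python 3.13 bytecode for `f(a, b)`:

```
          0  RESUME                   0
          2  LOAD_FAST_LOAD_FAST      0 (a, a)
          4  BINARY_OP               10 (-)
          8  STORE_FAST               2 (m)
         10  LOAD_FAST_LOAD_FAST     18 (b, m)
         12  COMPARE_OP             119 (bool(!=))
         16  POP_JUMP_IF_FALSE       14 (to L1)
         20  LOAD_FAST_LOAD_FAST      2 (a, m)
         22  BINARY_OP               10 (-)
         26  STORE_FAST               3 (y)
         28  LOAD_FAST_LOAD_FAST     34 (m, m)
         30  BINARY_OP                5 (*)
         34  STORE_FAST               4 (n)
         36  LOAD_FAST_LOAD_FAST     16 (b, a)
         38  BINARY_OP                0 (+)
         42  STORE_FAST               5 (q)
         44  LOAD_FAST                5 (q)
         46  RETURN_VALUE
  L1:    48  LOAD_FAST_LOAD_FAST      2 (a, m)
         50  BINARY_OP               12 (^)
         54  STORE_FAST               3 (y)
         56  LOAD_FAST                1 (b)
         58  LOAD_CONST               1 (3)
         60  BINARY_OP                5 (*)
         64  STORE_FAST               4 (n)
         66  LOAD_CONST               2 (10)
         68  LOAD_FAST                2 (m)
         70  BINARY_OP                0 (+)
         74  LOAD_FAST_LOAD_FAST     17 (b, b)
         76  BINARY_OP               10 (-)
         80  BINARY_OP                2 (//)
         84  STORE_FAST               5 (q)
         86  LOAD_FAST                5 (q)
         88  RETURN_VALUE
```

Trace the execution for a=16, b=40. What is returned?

56

LOAD_FAST_LOAD_FAST a,a → push 16,16. Stack: [16, 16]
BINARY_OP - → 16 - 16 = 0. Stack: [0]
STORE_FAST m → m=0. Stack: []
LOAD_FAST_LOAD_FAST b,m → push 40,0. Stack: [40, 0]
COMPARE_OP bool(!=) → 40 vs 0 = True. Stack: [True]
POP_JUMP_IF_FALSE → pop True; no jump. Stack: []
LOAD_FAST_LOAD_FAST a,m → push 16,0. Stack: [16, 0]
BINARY_OP - → 16 - 0 = 16. Stack: [16]
STORE_FAST y → y=16. Stack: []
LOAD_FAST_LOAD_FAST m,m → push 0,0. Stack: [0, 0]
BINARY_OP * → 0 * 0 = 0. Stack: [0]
STORE_FAST n → n=0. Stack: []
LOAD_FAST_LOAD_FAST b,a → push 40,16. Stack: [40, 16]
BINARY_OP + → 40 + 16 = 56. Stack: [56]
STORE_FAST q → q=56. Stack: []
LOAD_FAST q → push 56. Stack: [56]
RETURN_VALUE → return 56.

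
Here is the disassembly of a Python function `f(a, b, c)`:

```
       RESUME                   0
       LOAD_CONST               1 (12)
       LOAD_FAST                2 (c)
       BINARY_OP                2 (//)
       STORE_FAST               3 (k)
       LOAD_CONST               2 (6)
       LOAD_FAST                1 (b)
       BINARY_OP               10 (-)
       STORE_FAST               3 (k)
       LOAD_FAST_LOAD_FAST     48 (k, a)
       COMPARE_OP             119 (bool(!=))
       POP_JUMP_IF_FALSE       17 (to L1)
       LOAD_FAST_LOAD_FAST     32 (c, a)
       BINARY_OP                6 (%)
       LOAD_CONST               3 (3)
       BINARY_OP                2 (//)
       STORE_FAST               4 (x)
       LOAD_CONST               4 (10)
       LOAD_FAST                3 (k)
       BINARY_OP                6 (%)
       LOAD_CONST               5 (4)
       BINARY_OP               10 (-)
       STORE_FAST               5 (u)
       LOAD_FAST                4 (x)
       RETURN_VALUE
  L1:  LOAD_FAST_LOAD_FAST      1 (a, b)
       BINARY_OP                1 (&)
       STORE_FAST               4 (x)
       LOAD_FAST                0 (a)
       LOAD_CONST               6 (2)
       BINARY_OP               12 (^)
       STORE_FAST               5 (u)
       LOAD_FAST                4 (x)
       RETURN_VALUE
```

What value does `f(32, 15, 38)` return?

2

LOAD_CONST → push 12. Stack: [12]
LOAD_FAST c → push 38. Stack: [12, 38]
BINARY_OP // → 12 // 38 = 0. Stack: [0]
STORE_FAST k → k=0. Stack: []
LOAD_CONST → push 6. Stack: [6]
LOAD_FAST b → push 15. Stack: [6, 15]
BINARY_OP - → 6 - 15 = -9. Stack: [-9]
STORE_FAST k → k=-9. Stack: []
LOAD_FAST_LOAD_FAST k,a → push -9,32. Stack: [-9, 32]
COMPARE_OP bool(!=) → -9 vs 32 = True. Stack: [True]
POP_JUMP_IF_FALSE → pop True; no jump. Stack: []
LOAD_FAST_LOAD_FAST c,a → push 38,32. Stack: [38, 32]
BINARY_OP % → 38 % 32 = 6. Stack: [6]
LOAD_CONST → push 3. Stack: [6, 3]
BINARY_OP // → 6 // 3 = 2. Stack: [2]
STORE_FAST x → x=2. Stack: []
LOAD_CONST → push 10. Stack: [10]
LOAD_FAST k → push -9. Stack: [10, -9]
BINARY_OP % → 10 % -9 = -8. Stack: [-8]
LOAD_CONST → push 4. Stack: [-8, 4]
BINARY_OP - → -8 - 4 = -12. Stack: [-12]
STORE_FAST u → u=-12. Stack: []
LOAD_FAST x → push 2. Stack: [2]
RETURN_VALUE → return 2.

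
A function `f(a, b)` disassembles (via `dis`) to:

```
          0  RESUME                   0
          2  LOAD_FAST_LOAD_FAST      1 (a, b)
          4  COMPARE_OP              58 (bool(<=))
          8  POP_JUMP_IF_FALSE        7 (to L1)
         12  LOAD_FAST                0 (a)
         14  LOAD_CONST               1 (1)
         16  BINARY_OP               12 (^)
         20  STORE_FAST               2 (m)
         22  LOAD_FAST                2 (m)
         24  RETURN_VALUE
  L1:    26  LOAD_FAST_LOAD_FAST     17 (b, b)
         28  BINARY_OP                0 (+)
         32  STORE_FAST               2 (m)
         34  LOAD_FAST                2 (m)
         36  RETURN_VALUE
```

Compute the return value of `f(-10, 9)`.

LOAD_FAST_LOAD_FAST a,b → push -10,9. Stack: [-10, 9]
COMPARE_OP bool(<=) → -10 vs 9 = True. Stack: [True]
POP_JUMP_IF_FALSE → pop True; no jump. Stack: []
LOAD_FAST a → push -10. Stack: [-10]
LOAD_CONST → push 1. Stack: [-10, 1]
BINARY_OP ^ → -10 ^ 1 = -9. Stack: [-9]
STORE_FAST m → m=-9. Stack: []
LOAD_FAST m → push -9. Stack: [-9]
RETURN_VALUE → return -9.

-9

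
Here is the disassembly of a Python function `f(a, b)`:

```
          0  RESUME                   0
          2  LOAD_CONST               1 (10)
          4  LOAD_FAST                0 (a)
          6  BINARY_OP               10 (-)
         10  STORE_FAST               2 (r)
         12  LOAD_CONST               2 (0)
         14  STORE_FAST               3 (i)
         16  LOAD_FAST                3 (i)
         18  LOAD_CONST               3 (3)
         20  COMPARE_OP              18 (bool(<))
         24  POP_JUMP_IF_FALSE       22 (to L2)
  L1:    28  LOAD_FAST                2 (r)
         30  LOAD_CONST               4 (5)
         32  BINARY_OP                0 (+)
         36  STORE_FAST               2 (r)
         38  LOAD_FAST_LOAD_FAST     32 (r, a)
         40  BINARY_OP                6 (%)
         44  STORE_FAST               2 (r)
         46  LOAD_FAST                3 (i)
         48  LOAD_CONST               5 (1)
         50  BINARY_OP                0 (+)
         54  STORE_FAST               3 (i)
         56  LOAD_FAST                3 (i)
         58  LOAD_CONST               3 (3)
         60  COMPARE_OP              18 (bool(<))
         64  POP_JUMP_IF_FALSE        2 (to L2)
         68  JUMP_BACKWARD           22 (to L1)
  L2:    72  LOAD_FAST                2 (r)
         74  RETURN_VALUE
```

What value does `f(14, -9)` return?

LOAD_CONST → push 10. Stack: [10]
LOAD_FAST a → push 14. Stack: [10, 14]
BINARY_OP - → 10 - 14 = -4. Stack: [-4]
STORE_FAST r → r=-4. Stack: []
LOAD_CONST → push 0. Stack: [0]
STORE_FAST i → i=0. Stack: []
LOAD_FAST i → push 0. Stack: [0]
LOAD_CONST → push 3. Stack: [0, 3]
COMPARE_OP bool(<) → 0 vs 3 = True. Stack: [True]
POP_JUMP_IF_FALSE → pop True; no jump. Stack: []
LOAD_FAST r → push -4. Stack: [-4]
LOAD_CONST → push 5. Stack: [-4, 5]
BINARY_OP + → -4 + 5 = 1. Stack: [1]
STORE_FAST r → r=1. Stack: []
LOAD_FAST_LOAD_FAST r,a → push 1,14. Stack: [1, 14]
BINARY_OP % → 1 % 14 = 1. Stack: [1]
STORE_FAST r → r=1. Stack: []
LOAD_FAST i → push 0. Stack: [0]
LOAD_CONST → push 1. Stack: [0, 1]
BINARY_OP + → 0 + 1 = 1. Stack: [1]
STORE_FAST i → i=1. Stack: []
LOAD_FAST i → push 1. Stack: [1]
LOAD_CONST → push 3. Stack: [1, 3]
COMPARE_OP bool(<) → 1 vs 3 = True. Stack: [True]
POP_JUMP_IF_FALSE → pop True; no jump. Stack: []
LOAD_FAST r → push 1. Stack: [1]
LOAD_CONST → push 5. Stack: [1, 5]
BINARY_OP + → 1 + 5 = 6. Stack: [6]
STORE_FAST r → r=6. Stack: []
LOAD_FAST_LOAD_FAST r,a → push 6,14. Stack: [6, 14]
BINARY_OP % → 6 % 14 = 6. Stack: [6]
STORE_FAST r → r=6. Stack: []
LOAD_FAST i → push 1. Stack: [1]
LOAD_CONST → push 1. Stack: [1, 1]
BINARY_OP + → 1 + 1 = 2. Stack: [2]
STORE_FAST i → i=2. Stack: []
LOAD_FAST i → push 2. Stack: [2]
LOAD_CONST → push 3. Stack: [2, 3]
COMPARE_OP bool(<) → 2 vs 3 = True. Stack: [True]
POP_JUMP_IF_FALSE → pop True; no jump. Stack: []
LOAD_FAST r → push 6. Stack: [6]
LOAD_CONST → push 5. Stack: [6, 5]
BINARY_OP + → 6 + 5 = 11. Stack: [11]
STORE_FAST r → r=11. Stack: []
LOAD_FAST_LOAD_FAST r,a → push 11,14. Stack: [11, 14]
BINARY_OP % → 11 % 14 = 11. Stack: [11]
STORE_FAST r → r=11. Stack: []
LOAD_FAST i → push 2. Stack: [2]
LOAD_CONST → push 1. Stack: [2, 1]
BINARY_OP + → 2 + 1 = 3. Stack: [3]
STORE_FAST i → i=3. Stack: []
LOAD_FAST i → push 3. Stack: [3]
LOAD_CONST → push 3. Stack: [3, 3]
COMPARE_OP bool(<) → 3 vs 3 = False. Stack: [False]
POP_JUMP_IF_FALSE → pop False; jump. Stack: []
LOAD_FAST r → push 11. Stack: [11]
RETURN_VALUE → return 11.

11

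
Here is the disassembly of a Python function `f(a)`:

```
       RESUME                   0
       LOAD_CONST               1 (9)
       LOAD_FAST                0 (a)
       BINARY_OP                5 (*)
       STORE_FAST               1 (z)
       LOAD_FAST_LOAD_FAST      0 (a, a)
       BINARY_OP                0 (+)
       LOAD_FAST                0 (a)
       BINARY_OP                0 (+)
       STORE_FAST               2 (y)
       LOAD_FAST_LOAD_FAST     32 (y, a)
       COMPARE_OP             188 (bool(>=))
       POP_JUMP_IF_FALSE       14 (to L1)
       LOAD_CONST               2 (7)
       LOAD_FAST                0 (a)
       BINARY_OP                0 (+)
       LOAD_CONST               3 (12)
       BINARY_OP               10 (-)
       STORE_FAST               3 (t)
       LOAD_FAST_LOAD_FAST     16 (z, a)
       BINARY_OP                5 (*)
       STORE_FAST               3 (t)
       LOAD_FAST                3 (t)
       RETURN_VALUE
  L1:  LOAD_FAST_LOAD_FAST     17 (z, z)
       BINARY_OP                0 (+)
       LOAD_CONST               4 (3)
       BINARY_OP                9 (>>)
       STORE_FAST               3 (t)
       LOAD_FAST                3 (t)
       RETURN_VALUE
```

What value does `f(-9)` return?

-21

LOAD_CONST → push 9. Stack: [9]
LOAD_FAST a → push -9. Stack: [9, -9]
BINARY_OP * → 9 * -9 = -81. Stack: [-81]
STORE_FAST z → z=-81. Stack: []
LOAD_FAST_LOAD_FAST a,a → push -9,-9. Stack: [-9, -9]
BINARY_OP + → -9 + -9 = -18. Stack: [-18]
LOAD_FAST a → push -9. Stack: [-18, -9]
BINARY_OP + → -18 + -9 = -27. Stack: [-27]
STORE_FAST y → y=-27. Stack: []
LOAD_FAST_LOAD_FAST y,a → push -27,-9. Stack: [-27, -9]
COMPARE_OP bool(>=) → -27 vs -9 = False. Stack: [False]
POP_JUMP_IF_FALSE → pop False; jump. Stack: []
LOAD_FAST_LOAD_FAST z,z → push -81,-81. Stack: [-81, -81]
BINARY_OP + → -81 + -81 = -162. Stack: [-162]
LOAD_CONST → push 3. Stack: [-162, 3]
BINARY_OP >> → -162 >> 3 = -21. Stack: [-21]
STORE_FAST t → t=-21. Stack: []
LOAD_FAST t → push -21. Stack: [-21]
RETURN_VALUE → return -21.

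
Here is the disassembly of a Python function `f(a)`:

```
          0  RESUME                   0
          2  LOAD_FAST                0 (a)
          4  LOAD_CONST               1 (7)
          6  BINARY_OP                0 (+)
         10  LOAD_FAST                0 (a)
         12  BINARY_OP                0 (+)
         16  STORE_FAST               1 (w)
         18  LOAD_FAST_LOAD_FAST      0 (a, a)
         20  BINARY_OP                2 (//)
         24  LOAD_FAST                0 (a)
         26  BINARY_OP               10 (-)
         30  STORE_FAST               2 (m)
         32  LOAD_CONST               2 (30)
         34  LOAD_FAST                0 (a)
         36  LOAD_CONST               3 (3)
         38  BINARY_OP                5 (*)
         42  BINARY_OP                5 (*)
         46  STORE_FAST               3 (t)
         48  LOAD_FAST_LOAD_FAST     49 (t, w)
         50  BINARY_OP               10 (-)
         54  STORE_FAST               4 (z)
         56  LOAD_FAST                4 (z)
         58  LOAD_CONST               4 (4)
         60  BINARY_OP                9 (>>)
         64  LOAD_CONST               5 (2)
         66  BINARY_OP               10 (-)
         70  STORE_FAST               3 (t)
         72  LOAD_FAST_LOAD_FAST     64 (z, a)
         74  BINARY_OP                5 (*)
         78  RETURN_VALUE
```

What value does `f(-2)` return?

366

LOAD_FAST a → push -2. Stack: [-2]
LOAD_CONST → push 7. Stack: [-2, 7]
BINARY_OP + → -2 + 7 = 5. Stack: [5]
LOAD_FAST a → push -2. Stack: [5, -2]
BINARY_OP + → 5 + -2 = 3. Stack: [3]
STORE_FAST w → w=3. Stack: []
LOAD_FAST_LOAD_FAST a,a → push -2,-2. Stack: [-2, -2]
BINARY_OP // → -2 // -2 = 1. Stack: [1]
LOAD_FAST a → push -2. Stack: [1, -2]
BINARY_OP - → 1 - -2 = 3. Stack: [3]
STORE_FAST m → m=3. Stack: []
LOAD_CONST → push 30. Stack: [30]
LOAD_FAST a → push -2. Stack: [30, -2]
LOAD_CONST → push 3. Stack: [30, -2, 3]
BINARY_OP * → -2 * 3 = -6. Stack: [30, -6]
BINARY_OP * → 30 * -6 = -180. Stack: [-180]
STORE_FAST t → t=-180. Stack: []
LOAD_FAST_LOAD_FAST t,w → push -180,3. Stack: [-180, 3]
BINARY_OP - → -180 - 3 = -183. Stack: [-183]
STORE_FAST z → z=-183. Stack: []
LOAD_FAST z → push -183. Stack: [-183]
LOAD_CONST → push 4. Stack: [-183, 4]
BINARY_OP >> → -183 >> 4 = -12. Stack: [-12]
LOAD_CONST → push 2. Stack: [-12, 2]
BINARY_OP - → -12 - 2 = -14. Stack: [-14]
STORE_FAST t → t=-14. Stack: []
LOAD_FAST_LOAD_FAST z,a → push -183,-2. Stack: [-183, -2]
BINARY_OP * → -183 * -2 = 366. Stack: [366]
RETURN_VALUE → return 366.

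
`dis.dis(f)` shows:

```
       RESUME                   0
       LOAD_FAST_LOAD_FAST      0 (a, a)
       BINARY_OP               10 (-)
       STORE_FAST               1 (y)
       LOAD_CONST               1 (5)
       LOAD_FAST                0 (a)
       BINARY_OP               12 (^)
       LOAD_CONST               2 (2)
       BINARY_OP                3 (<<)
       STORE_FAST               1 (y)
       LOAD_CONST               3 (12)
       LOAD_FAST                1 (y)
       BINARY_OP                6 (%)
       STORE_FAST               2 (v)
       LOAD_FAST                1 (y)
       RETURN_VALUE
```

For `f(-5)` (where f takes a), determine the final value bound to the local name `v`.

LOAD_FAST_LOAD_FAST a,a → push -5,-5. Stack: [-5, -5]
BINARY_OP - → -5 - -5 = 0. Stack: [0]
STORE_FAST y → y=0. Stack: []
LOAD_CONST → push 5. Stack: [5]
LOAD_FAST a → push -5. Stack: [5, -5]
BINARY_OP ^ → 5 ^ -5 = -2. Stack: [-2]
LOAD_CONST → push 2. Stack: [-2, 2]
BINARY_OP << → -2 << 2 = -8. Stack: [-8]
STORE_FAST y → y=-8. Stack: []
LOAD_CONST → push 12. Stack: [12]
LOAD_FAST y → push -8. Stack: [12, -8]
BINARY_OP % → 12 % -8 = -4. Stack: [-4]
STORE_FAST v → v=-4. Stack: []
LOAD_FAST y → push -8. Stack: [-8]
RETURN_VALUE → return -8.

-4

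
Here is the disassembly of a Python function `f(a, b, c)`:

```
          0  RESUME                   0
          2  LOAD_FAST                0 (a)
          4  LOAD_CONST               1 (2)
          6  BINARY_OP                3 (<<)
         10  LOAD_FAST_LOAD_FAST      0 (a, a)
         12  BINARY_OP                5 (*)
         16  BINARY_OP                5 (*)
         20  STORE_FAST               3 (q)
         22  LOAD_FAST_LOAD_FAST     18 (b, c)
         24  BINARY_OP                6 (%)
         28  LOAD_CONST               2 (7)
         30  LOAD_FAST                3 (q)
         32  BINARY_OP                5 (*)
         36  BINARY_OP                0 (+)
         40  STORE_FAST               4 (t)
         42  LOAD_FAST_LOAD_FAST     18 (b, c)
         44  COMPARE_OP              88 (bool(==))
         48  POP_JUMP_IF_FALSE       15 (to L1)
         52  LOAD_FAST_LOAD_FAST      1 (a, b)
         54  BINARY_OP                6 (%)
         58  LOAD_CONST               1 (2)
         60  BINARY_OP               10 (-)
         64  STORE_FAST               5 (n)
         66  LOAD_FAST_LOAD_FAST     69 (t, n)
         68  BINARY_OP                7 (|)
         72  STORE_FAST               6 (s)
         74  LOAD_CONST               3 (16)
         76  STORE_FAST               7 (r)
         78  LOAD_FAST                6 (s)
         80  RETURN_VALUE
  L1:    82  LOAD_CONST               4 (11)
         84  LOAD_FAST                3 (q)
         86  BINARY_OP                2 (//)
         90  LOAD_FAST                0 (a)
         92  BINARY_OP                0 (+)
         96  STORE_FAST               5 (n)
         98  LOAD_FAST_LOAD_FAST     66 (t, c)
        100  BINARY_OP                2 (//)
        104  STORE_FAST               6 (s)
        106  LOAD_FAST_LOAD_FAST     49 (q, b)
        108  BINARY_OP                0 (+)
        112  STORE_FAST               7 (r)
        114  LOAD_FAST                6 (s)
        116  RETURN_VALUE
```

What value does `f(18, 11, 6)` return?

LOAD_FAST a → push 18. Stack: [18]
LOAD_CONST → push 2. Stack: [18, 2]
BINARY_OP << → 18 << 2 = 72. Stack: [72]
LOAD_FAST_LOAD_FAST a,a → push 18,18. Stack: [72, 18, 18]
BINARY_OP * → 18 * 18 = 324. Stack: [72, 324]
BINARY_OP * → 72 * 324 = 23328. Stack: [23328]
STORE_FAST q → q=23328. Stack: []
LOAD_FAST_LOAD_FAST b,c → push 11,6. Stack: [11, 6]
BINARY_OP % → 11 % 6 = 5. Stack: [5]
LOAD_CONST → push 7. Stack: [5, 7]
LOAD_FAST q → push 23328. Stack: [5, 7, 23328]
BINARY_OP * → 7 * 23328 = 163296. Stack: [5, 163296]
BINARY_OP + → 5 + 163296 = 163301. Stack: [163301]
STORE_FAST t → t=163301. Stack: []
LOAD_FAST_LOAD_FAST b,c → push 11,6. Stack: [11, 6]
COMPARE_OP bool(==) → 11 vs 6 = False. Stack: [False]
POP_JUMP_IF_FALSE → pop False; jump. Stack: []
LOAD_CONST → push 11. Stack: [11]
LOAD_FAST q → push 23328. Stack: [11, 23328]
BINARY_OP // → 11 // 23328 = 0. Stack: [0]
LOAD_FAST a → push 18. Stack: [0, 18]
BINARY_OP + → 0 + 18 = 18. Stack: [18]
STORE_FAST n → n=18. Stack: []
LOAD_FAST_LOAD_FAST t,c → push 163301,6. Stack: [163301, 6]
BINARY_OP // → 163301 // 6 = 27216. Stack: [27216]
STORE_FAST s → s=27216. Stack: []
LOAD_FAST_LOAD_FAST q,b → push 23328,11. Stack: [23328, 11]
BINARY_OP + → 23328 + 11 = 23339. Stack: [23339]
STORE_FAST r → r=23339. Stack: []
LOAD_FAST s → push 27216. Stack: [27216]
RETURN_VALUE → return 27216.

27216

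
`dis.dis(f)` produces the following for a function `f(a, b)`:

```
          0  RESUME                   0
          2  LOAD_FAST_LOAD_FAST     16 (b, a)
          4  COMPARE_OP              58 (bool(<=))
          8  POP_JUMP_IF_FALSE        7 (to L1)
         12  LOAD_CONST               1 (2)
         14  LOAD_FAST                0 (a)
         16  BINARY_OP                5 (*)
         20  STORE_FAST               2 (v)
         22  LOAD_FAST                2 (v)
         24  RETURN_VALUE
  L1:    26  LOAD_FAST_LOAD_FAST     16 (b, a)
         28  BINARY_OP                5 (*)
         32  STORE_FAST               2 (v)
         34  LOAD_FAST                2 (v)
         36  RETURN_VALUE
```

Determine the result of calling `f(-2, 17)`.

-34

LOAD_FAST_LOAD_FAST b,a → push 17,-2. Stack: [17, -2]
COMPARE_OP bool(<=) → 17 vs -2 = False. Stack: [False]
POP_JUMP_IF_FALSE → pop False; jump. Stack: []
LOAD_FAST_LOAD_FAST b,a → push 17,-2. Stack: [17, -2]
BINARY_OP * → 17 * -2 = -34. Stack: [-34]
STORE_FAST v → v=-34. Stack: []
LOAD_FAST v → push -34. Stack: [-34]
RETURN_VALUE → return -34.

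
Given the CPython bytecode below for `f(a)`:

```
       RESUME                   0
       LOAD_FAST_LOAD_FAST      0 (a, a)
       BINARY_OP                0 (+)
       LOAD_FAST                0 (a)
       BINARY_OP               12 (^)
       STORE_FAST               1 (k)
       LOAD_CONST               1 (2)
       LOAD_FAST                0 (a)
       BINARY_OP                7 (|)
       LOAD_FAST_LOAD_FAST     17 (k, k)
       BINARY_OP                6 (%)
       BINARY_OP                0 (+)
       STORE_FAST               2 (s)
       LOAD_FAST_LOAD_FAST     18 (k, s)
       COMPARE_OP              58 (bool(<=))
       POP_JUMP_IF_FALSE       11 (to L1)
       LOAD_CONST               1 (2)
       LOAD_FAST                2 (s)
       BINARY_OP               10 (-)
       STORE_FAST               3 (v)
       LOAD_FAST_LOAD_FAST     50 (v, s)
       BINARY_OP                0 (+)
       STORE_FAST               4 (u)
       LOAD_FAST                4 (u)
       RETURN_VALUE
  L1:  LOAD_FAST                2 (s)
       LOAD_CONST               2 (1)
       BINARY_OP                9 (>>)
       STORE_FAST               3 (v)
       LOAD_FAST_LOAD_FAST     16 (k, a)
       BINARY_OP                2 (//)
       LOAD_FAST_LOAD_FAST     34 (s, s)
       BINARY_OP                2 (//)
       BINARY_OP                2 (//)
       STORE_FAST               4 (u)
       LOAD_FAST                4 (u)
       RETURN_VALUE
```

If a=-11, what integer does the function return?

LOAD_FAST_LOAD_FAST a,a → push -11,-11. Stack: [-11, -11]
BINARY_OP + → -11 + -11 = -22. Stack: [-22]
LOAD_FAST a → push -11. Stack: [-22, -11]
BINARY_OP ^ → -22 ^ -11 = 31. Stack: [31]
STORE_FAST k → k=31. Stack: []
LOAD_CONST → push 2. Stack: [2]
LOAD_FAST a → push -11. Stack: [2, -11]
BINARY_OP | → 2 | -11 = -9. Stack: [-9]
LOAD_FAST_LOAD_FAST k,k → push 31,31. Stack: [-9, 31, 31]
BINARY_OP % → 31 % 31 = 0. Stack: [-9, 0]
BINARY_OP + → -9 + 0 = -9. Stack: [-9]
STORE_FAST s → s=-9. Stack: []
LOAD_FAST_LOAD_FAST k,s → push 31,-9. Stack: [31, -9]
COMPARE_OP bool(<=) → 31 vs -9 = False. Stack: [False]
POP_JUMP_IF_FALSE → pop False; jump. Stack: []
LOAD_FAST s → push -9. Stack: [-9]
LOAD_CONST → push 1. Stack: [-9, 1]
BINARY_OP >> → -9 >> 1 = -5. Stack: [-5]
STORE_FAST v → v=-5. Stack: []
LOAD_FAST_LOAD_FAST k,a → push 31,-11. Stack: [31, -11]
BINARY_OP // → 31 // -11 = -3. Stack: [-3]
LOAD_FAST_LOAD_FAST s,s → push -9,-9. Stack: [-3, -9, -9]
BINARY_OP // → -9 // -9 = 1. Stack: [-3, 1]
BINARY_OP // → -3 // 1 = -3. Stack: [-3]
STORE_FAST u → u=-3. Stack: []
LOAD_FAST u → push -3. Stack: [-3]
RETURN_VALUE → return -3.

-3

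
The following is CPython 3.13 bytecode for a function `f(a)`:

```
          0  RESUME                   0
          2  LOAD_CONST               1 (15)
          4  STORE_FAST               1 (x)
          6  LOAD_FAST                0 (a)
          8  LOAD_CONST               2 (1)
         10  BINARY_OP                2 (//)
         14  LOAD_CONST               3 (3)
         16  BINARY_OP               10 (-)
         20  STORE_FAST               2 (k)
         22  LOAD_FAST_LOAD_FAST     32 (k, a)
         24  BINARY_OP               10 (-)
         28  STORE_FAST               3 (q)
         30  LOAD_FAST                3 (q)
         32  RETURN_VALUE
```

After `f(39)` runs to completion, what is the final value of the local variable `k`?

36

LOAD_CONST → push 15. Stack: [15]
STORE_FAST x → x=15. Stack: []
LOAD_FAST a → push 39. Stack: [39]
LOAD_CONST → push 1. Stack: [39, 1]
BINARY_OP // → 39 // 1 = 39. Stack: [39]
LOAD_CONST → push 3. Stack: [39, 3]
BINARY_OP - → 39 - 3 = 36. Stack: [36]
STORE_FAST k → k=36. Stack: []
LOAD_FAST_LOAD_FAST k,a → push 36,39. Stack: [36, 39]
BINARY_OP - → 36 - 39 = -3. Stack: [-3]
STORE_FAST q → q=-3. Stack: []
LOAD_FAST q → push -3. Stack: [-3]
RETURN_VALUE → return -3.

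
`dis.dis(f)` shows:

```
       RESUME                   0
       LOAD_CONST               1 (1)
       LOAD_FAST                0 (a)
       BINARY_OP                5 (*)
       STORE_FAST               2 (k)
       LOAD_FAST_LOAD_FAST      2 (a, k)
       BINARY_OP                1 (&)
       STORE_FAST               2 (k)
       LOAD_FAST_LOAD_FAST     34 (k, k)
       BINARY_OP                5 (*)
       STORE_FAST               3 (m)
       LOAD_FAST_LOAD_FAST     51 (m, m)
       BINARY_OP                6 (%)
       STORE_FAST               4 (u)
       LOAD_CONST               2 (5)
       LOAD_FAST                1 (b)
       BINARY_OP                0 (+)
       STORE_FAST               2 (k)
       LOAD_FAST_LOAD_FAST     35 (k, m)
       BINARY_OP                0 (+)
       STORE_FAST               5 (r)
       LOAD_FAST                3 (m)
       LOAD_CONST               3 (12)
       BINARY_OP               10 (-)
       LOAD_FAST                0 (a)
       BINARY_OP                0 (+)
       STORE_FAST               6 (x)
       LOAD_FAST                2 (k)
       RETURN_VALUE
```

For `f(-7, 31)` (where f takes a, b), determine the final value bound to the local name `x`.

LOAD_CONST → push 1. Stack: [1]
LOAD_FAST a → push -7. Stack: [1, -7]
BINARY_OP * → 1 * -7 = -7. Stack: [-7]
STORE_FAST k → k=-7. Stack: []
LOAD_FAST_LOAD_FAST a,k → push -7,-7. Stack: [-7, -7]
BINARY_OP & → -7 & -7 = -7. Stack: [-7]
STORE_FAST k → k=-7. Stack: []
LOAD_FAST_LOAD_FAST k,k → push -7,-7. Stack: [-7, -7]
BINARY_OP * → -7 * -7 = 49. Stack: [49]
STORE_FAST m → m=49. Stack: []
LOAD_FAST_LOAD_FAST m,m → push 49,49. Stack: [49, 49]
BINARY_OP % → 49 % 49 = 0. Stack: [0]
STORE_FAST u → u=0. Stack: []
LOAD_CONST → push 5. Stack: [5]
LOAD_FAST b → push 31. Stack: [5, 31]
BINARY_OP + → 5 + 31 = 36. Stack: [36]
STORE_FAST k → k=36. Stack: []
LOAD_FAST_LOAD_FAST k,m → push 36,49. Stack: [36, 49]
BINARY_OP + → 36 + 49 = 85. Stack: [85]
STORE_FAST r → r=85. Stack: []
LOAD_FAST m → push 49. Stack: [49]
LOAD_CONST → push 12. Stack: [49, 12]
BINARY_OP - → 49 - 12 = 37. Stack: [37]
LOAD_FAST a → push -7. Stack: [37, -7]
BINARY_OP + → 37 + -7 = 30. Stack: [30]
STORE_FAST x → x=30. Stack: []
LOAD_FAST k → push 36. Stack: [36]
RETURN_VALUE → return 36.

30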